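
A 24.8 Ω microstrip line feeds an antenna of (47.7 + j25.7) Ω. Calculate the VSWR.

VSWR ≈ 2.62

Γ = (Z_L − Z_0)/(Z_L + Z_0) = (22.9 + j25.7)/(72.5 + j25.7)
|Γ| = 34.4/76.9 = 0.448
VSWR = (1 + |Γ|)/(1 − |Γ|) = 1.45/0.552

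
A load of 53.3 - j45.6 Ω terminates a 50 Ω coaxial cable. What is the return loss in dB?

Γ = (3.3 − j45.6)/(103.3 − j45.6), |Γ| = 0.405
RL = −20·log₁₀|Γ| = −20·log₁₀(0.405)

RL ≈ 7.85 dB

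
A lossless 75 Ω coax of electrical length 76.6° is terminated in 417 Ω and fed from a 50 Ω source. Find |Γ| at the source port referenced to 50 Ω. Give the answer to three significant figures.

tan(βl) = 4.2
Z_in = Z_0·(Z_L + jZ_0·tanβl)/(Z_0 + jZ_L·tanβl) = 14.2 − j17.3 Ω
Γ_s = (Z_in − Z_s)/(Z_in + Z_s) = (-35.8 − j17.3)/(64.2 − j17.3), |Γ_s| = 0.597

|Γ| ≈ 0.597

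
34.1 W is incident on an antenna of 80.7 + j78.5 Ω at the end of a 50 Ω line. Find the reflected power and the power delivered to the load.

|Γ| = |(30.7 + j78.5)/(130.7 + j78.5)| = 0.553
|Γ|² = 0.306
P_refl = |Γ|²·P_inc = 10.4 W, P_del = (1 − |Γ|²)·P_inc = 23.7 W

P_reflected ≈ 10.4 W; P_delivered ≈ 23.7 W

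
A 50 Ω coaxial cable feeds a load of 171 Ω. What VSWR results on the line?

Γ = (171 − 50)/(171 + 50) = 0.548
VSWR = (1 + 0.548)/(1 − 0.548)

VSWR ≈ 3.42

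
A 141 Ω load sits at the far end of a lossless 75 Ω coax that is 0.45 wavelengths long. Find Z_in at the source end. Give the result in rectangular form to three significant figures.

βl = 2π × 0.45 = 162°
tan(βl) = tan(162°) = -0.325
Z_in = Z_0·(Z_L + jZ_0·tanβl)/(Z_0 + jZ_L·tanβl)
     = 75·(141 − j24.4)/(75 − j45.8)

Z_in ≈ 114 + j45 Ω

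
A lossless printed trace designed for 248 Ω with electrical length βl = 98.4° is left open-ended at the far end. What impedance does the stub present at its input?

Z_in ≈ +j36.6 Ω

tan(βl) = -6.77
For an open-ended stub, Z_in = −jZ_0·cot(βl) = −jZ_0/tan(βl)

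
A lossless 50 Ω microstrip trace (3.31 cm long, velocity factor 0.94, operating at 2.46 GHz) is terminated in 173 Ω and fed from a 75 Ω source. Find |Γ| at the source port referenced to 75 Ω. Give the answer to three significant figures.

|Γ| ≈ 0.668

λ = v/f = 0.94·c / 2.46 GHz = 0.115 m
βl = 2π·l/λ = 2π × 0.289 = 104°
tan(βl) = -4.03
Z_in = Z_0·(Z_L + jZ_0·tanβl)/(Z_0 + jZ_L·tanβl) = 15.3 + j11.3 Ω
Γ_s = (Z_in − Z_s)/(Z_in + Z_s) = (-59.7 + j11.3)/(90.3 + j11.3), |Γ_s| = 0.668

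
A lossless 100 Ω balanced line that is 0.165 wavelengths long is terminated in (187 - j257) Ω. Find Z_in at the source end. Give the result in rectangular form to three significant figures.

Z_in ≈ 18.7 − j27.5 Ω

βl = 2π × 0.165 = 59.4°
tan(βl) = tan(59.4°) = 1.69
Z_in = Z_0·(Z_L + jZ_0·tanβl)/(Z_0 + jZ_L·tanβl)
     = 100·(187 − j87.9)/(535 + j316)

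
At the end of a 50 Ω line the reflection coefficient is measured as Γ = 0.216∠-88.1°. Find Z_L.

Z_L ≈ 46.2 − j20.9 Ω

Z_L = Z_0·(1 + Γ)/(1 − Γ) = 50·(1.01 − j0.216)/(0.993 + j0.216)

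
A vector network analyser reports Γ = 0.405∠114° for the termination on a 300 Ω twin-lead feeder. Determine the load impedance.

Z_L ≈ 168 + j149 Ω

Z_L = Z_0·(1 + Γ)/(1 − Γ) = 300·(0.835 + j0.37)/(1.16 − j0.37)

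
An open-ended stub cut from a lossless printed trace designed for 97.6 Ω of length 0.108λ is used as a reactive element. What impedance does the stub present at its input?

βl = 2π × 0.108 = 38.9°
tan(βl) = 0.806
For an open-ended stub, Z_in = −jZ_0·cot(βl) = −jZ_0/tan(βl)

Z_in ≈ −j121 Ω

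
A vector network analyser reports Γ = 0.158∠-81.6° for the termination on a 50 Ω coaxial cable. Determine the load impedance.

Z_L = Z_0·(1 + Γ)/(1 − Γ) = 50·(1.02 − j0.156)/(0.977 + j0.156)

Z_L ≈ 49.8 − j16 Ω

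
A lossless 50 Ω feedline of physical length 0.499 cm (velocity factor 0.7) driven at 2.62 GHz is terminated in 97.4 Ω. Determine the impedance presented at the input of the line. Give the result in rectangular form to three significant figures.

λ = v/f = 0.7·c / 2.62 GHz = 0.0802 m
βl = 2π·l/λ = 2π × 0.0623 = 22.4°
tan(βl) = tan(22.4°) = 0.412
Z_in = Z_0·(Z_L + jZ_0·tanβl)/(Z_0 + jZ_L·tanβl)
     = 50·(97.4 + j20.6)/(50 + j40.2)

Z_in ≈ 69.3 − j35 Ω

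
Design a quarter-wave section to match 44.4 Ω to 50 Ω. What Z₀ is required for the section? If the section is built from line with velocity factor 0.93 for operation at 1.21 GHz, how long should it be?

Z_qwt ≈ 47.1 Ω; length ≈ 5.76 cm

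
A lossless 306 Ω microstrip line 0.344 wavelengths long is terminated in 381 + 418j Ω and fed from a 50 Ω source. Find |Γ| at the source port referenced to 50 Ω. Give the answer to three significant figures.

βl = 2π × 0.344 = 124°
tan(βl) = -1.49
Z_in = Z_0·(Z_L + jZ_0·tanβl)/(Z_0 + jZ_L·tanβl) = 96.9 + j46.6 Ω
Γ_s = (Z_in − Z_s)/(Z_in + Z_s) = (46.9 + j46.6)/(147 + j46.6), |Γ_s| = 0.429

|Γ| ≈ 0.429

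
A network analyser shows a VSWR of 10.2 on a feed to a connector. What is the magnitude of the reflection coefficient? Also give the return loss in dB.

|Γ| ≈ 0.821; return loss ≈ 1.71 dB

|Γ| = (S − 1)/(S + 1) = (10.2 − 1)/(10.2 + 1) = 9.2/11.2
RL = −20·log₁₀|Γ| = −20·log₁₀(0.821)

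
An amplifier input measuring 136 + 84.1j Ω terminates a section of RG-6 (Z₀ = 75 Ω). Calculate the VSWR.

Γ = (Z_L − Z_0)/(Z_L + Z_0) = (61 + j84.1)/(211 + j84.1)
|Γ| = 104/227 = 0.457
VSWR = (1 + |Γ|)/(1 − |Γ|) = 1.46/0.543

VSWR ≈ 2.69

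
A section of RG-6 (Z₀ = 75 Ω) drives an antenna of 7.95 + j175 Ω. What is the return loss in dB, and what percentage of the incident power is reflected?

RL ≈ 0.285 dB; 93.6% of incident power reflected

Γ = (-67.05 + j175)/(82.95 + j175), |Γ| = 0.968
RL = −20·log₁₀(0.968) = 0.285 dB
P_refl/P_inc = |Γ|² = 0.936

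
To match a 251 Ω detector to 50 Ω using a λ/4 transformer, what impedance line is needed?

Z_qwt ≈ 112 Ω

Z_qwt = √(Z_0·R_L) = √(50 × 251) = √12550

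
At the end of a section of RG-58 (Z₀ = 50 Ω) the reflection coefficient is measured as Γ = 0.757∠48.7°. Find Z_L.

Z_L = Z_0·(1 + Γ)/(1 − Γ) = 50·(1.5 + j0.569)/(0.5 − j0.569)

Z_L ≈ 37.2 + j99.1 Ω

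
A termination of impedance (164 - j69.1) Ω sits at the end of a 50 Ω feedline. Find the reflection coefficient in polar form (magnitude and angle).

Γ ≈ 0.593 ∠ -13.3°

Γ = (Z_L − Z_0)/(Z_L + Z_0) = (114 − j69.1)/(214 − j69.1)
|Γ| = 133/225 = 0.593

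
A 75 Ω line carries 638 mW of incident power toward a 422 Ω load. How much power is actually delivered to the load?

Γ = (422 − 75)/(422 + 75) = 0.698
|Γ|² = 0.487
P_refl = |Γ|²·P_inc = 311 mW, P_del = (1 − |Γ|²)·P_inc = 327 mW

P_delivered ≈ 327 mW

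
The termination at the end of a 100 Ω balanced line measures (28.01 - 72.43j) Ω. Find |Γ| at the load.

Γ = (Z_L − Z_0)/(Z_L + Z_0) = (-71.99 − j72.43)/(128 − j72.43)
|Γ| = 102/147

|Γ| ≈ 0.694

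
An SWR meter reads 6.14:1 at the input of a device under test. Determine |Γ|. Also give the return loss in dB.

|Γ| ≈ 0.72; return loss ≈ 2.85 dB

|Γ| = (S − 1)/(S + 1) = (6.14 − 1)/(6.14 + 1) = 5.14/7.14
RL = −20·log₁₀|Γ| = −20·log₁₀(0.72)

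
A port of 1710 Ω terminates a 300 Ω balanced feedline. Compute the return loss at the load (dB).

Γ = (1710 − 300)/(1710 + 300) = 0.701
RL = −20·log₁₀|Γ| = −20·log₁₀(0.701)

RL ≈ 3.08 dB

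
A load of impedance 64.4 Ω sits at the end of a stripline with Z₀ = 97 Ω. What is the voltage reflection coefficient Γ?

Γ = (Z_L − Z_0)/(Z_L + Z_0) = (64.4 − 97)/(64.4 + 97) = -32.6/161.4

Γ = -0.202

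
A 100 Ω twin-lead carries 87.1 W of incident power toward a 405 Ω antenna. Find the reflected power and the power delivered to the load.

P_reflected ≈ 31.8 W; P_delivered ≈ 55.3 W

Γ = (405 − 100)/(405 + 100) = 0.604
|Γ|² = 0.365
P_refl = |Γ|²·P_inc = 31.8 W, P_del = (1 − |Γ|²)·P_inc = 55.3 W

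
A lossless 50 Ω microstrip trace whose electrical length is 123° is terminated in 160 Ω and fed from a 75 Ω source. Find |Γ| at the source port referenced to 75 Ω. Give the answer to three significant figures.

tan(βl) = -1.54
Z_in = Z_0·(Z_L + jZ_0·tanβl)/(Z_0 + jZ_L·tanβl) = 21.3 + j28.1 Ω
Γ_s = (Z_in − Z_s)/(Z_in + Z_s) = (-53.7 + j28.1)/(96.3 + j28.1), |Γ_s| = 0.604

|Γ| ≈ 0.604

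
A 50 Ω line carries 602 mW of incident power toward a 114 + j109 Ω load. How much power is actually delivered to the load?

P_delivered ≈ 354 mW

|Γ| = |(64 + j109)/(164 + j109)| = 0.642
|Γ|² = 0.412
P_refl = |Γ|²·P_inc = 248 mW, P_del = (1 − |Γ|²)·P_inc = 354 mW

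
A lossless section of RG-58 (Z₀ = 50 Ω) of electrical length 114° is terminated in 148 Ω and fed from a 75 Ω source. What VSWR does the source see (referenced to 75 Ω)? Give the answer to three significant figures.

VSWR ≈ 4.06

tan(βl) = -2.25
Z_in = Z_0·(Z_L + jZ_0·tanβl)/(Z_0 + jZ_L·tanβl) = 19.8 + j19.3 Ω
Γ_s = (Z_in − Z_s)/(Z_in + Z_s) = (-55.2 + j19.3)/(94.8 + j19.3), |Γ_s| = 0.605
VSWR = (1 + |Γ_s|)/(1 − |Γ_s|)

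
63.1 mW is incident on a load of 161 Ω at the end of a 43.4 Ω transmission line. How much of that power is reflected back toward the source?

P_reflected ≈ 20.9 mW

Γ = (161 − 43.4)/(161 + 43.4) = 0.575
|Γ|² = 0.331
P_refl = |Γ|²·P_inc = 20.9 mW, P_del = (1 − |Γ|²)·P_inc = 42.2 mW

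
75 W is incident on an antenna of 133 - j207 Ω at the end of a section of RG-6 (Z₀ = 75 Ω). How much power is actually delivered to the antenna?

|Γ| = |(58 − j207)/(208 − j207)| = 0.733
|Γ|² = 0.537
P_refl = |Γ|²·P_inc = 40.2 W, P_del = (1 − |Γ|²)·P_inc = 34.8 W

P_delivered ≈ 34.8 W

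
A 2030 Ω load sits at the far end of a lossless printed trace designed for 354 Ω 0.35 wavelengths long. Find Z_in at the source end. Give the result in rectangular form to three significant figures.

Z_in ≈ 92.8 + j245 Ω

βl = 2π × 0.35 = 126°
tan(βl) = tan(126°) = -1.38
Z_in = Z_0·(Z_L + jZ_0·tanβl)/(Z_0 + jZ_L·tanβl)
     = 354·(2030 − j487)/(354 − j2790)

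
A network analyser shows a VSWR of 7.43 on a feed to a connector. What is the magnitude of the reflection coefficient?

|Γ| ≈ 0.763

|Γ| = (S − 1)/(S + 1) = (7.43 − 1)/(7.43 + 1) = 6.43/8.43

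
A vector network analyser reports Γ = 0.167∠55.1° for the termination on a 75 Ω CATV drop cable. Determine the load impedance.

Z_L = Z_0·(1 + Γ)/(1 − Γ) = 75·(1.1 + j0.137)/(0.904 − j0.137)

Z_L ≈ 87.1 + j24.6 Ω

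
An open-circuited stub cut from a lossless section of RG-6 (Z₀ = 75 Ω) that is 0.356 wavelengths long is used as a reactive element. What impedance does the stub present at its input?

βl = 2π × 0.356 = 128°
tan(βl) = -1.27
For an open-circuited stub, Z_in = −jZ_0·cot(βl) = −jZ_0/tan(βl)

Z_in ≈ +j58.9 Ω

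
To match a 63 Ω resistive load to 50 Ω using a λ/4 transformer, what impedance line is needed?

Z_qwt = √(Z_0·R_L) = √(50 × 63) = √3150

Z_qwt ≈ 56.1 Ω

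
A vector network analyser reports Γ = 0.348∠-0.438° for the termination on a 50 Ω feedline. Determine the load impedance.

Z_L ≈ 103 − j0.626 Ω

Z_L = Z_0·(1 + Γ)/(1 − Γ) = 50·(1.35 − j0.00266)/(0.652 + j0.00266)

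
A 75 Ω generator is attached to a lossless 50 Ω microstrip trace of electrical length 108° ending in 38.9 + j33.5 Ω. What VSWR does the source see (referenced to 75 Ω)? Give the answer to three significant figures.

VSWR ≈ 2.97

tan(βl) = -3.08
Z_in = Z_0·(Z_L + jZ_0·tanβl)/(Z_0 + jZ_L·tanβl) = 27 − j18.2 Ω
Γ_s = (Z_in − Z_s)/(Z_in + Z_s) = (-48 − j18.2)/(102 − j18.2), |Γ_s| = 0.496
VSWR = (1 + |Γ_s|)/(1 − |Γ_s|)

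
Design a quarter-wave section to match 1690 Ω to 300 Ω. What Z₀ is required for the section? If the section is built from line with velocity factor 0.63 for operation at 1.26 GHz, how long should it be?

Z_qwt = √(Z_0·R_L) = √(300 × 1690) = √507000
λ = 0.63·c/f = 0.15 m, so l = λ/4 = 0.0375 m

Z_qwt ≈ 712 Ω; length ≈ 3.75 cm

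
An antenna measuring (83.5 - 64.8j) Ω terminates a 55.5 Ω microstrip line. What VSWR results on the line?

Γ = (Z_L − Z_0)/(Z_L + Z_0) = (28 − j64.8)/(139 − j64.8)
|Γ| = 70.6/153 = 0.46
VSWR = (1 + |Γ|)/(1 − |Γ|) = 1.46/0.54

VSWR ≈ 2.71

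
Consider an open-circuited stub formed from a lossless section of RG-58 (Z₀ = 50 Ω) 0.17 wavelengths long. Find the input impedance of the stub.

βl = 2π × 0.17 = 61.2°
tan(βl) = 1.82
For an open-circuited stub, Z_in = −jZ_0·cot(βl) = −jZ_0/tan(βl)

Z_in ≈ −j27.5 Ω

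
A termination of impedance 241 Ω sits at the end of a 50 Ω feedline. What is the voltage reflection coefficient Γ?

Γ = 0.656

Γ = (Z_L − Z_0)/(Z_L + Z_0) = (241 − 50)/(241 + 50) = 191/291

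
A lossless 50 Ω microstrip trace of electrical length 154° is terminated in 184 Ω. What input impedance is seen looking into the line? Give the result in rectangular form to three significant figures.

tan(βl) = tan(154°) = -0.488
Z_in = Z_0·(Z_L + jZ_0·tanβl)/(Z_0 + jZ_L·tanβl)
     = 50·(184 − j24.4)/(50 − j89.7)

Z_in ≈ 54 + j72.5 Ω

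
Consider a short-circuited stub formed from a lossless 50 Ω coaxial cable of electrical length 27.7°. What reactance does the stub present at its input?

tan(βl) = 0.525
For a short-circuited stub, Z_in = jZ_0·tan(βl)

X_in ≈ 26.3 Ω (inductive)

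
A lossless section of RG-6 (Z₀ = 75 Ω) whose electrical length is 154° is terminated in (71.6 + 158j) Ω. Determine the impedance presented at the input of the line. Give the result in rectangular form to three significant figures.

tan(βl) = tan(154°) = -0.488
Z_in = Z_0·(Z_L + jZ_0·tanβl)/(Z_0 + jZ_L·tanβl)
     = 75·(71.6 + j121)/(152 − j34.9)

Z_in ≈ 20.5 + j64.6 Ω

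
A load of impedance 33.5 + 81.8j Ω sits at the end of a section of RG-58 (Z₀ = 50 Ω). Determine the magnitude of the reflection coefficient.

Γ = (Z_L − Z_0)/(Z_L + Z_0) = (-16.5 + j81.8)/(83.5 + j81.8)
|Γ| = 83.4/117

|Γ| ≈ 0.714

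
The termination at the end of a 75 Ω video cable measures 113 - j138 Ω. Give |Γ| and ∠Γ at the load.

Γ ≈ 0.614 ∠ -38.3°

Γ = (Z_L − Z_0)/(Z_L + Z_0) = (38 − j138)/(188 − j138)
|Γ| = 143/233 = 0.614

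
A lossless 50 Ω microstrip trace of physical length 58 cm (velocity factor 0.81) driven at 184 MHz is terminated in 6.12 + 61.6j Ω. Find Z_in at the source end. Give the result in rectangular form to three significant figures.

λ = v/f = 0.81·c / 184 MHz = 1.32 m
βl = 2π·l/λ = 2π × 0.439 = 158°
tan(βl) = tan(158°) = -0.402
Z_in = Z_0·(Z_L + jZ_0·tanβl)/(Z_0 + jZ_L·tanβl)
     = 50·(6.12 + j41.5)/(74.8 − j2.46)

Z_in ≈ 3.18 + j27.9 Ω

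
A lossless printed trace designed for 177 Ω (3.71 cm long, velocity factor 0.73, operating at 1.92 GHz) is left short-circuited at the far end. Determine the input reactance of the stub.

X_in ≈ -346 Ω (capacitive)

λ = v/f = 0.73·c / 1.92 GHz = 0.114 m
βl = 2π·l/λ = 2π × 0.325 = 117°
tan(βl) = -1.95
For a short-circuited stub, Z_in = jZ_0·tan(βl)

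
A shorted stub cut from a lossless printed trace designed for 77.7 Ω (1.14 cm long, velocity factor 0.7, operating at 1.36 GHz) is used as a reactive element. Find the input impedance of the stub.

λ = v/f = 0.7·c / 1.36 GHz = 0.154 m
βl = 2π·l/λ = 2π × 0.0738 = 26.6°
tan(βl) = 0.5
For a shorted stub, Z_in = jZ_0·tan(βl)

Z_in ≈ +j38.9 Ω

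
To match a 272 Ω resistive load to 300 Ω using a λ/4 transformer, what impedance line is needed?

Z_qwt = √(Z_0·R_L) = √(300 × 272) = √81600

Z_qwt ≈ 286 Ω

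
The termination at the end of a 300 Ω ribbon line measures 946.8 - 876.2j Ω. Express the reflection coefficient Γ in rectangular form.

Γ ≈ 0.678 − j0.226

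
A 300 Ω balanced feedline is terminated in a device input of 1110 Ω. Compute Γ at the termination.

Γ = (Z_L − Z_0)/(Z_L + Z_0) = (1110 − 300)/(1110 + 300) = 810/1410

Γ = 0.574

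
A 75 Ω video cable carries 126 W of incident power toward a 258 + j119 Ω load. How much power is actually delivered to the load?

|Γ| = |(183 + j119)/(333 + j119)| = 0.617
|Γ|² = 0.381
P_refl = |Γ|²·P_inc = 48 W, P_del = (1 − |Γ|²)·P_inc = 78 W

P_delivered ≈ 78 W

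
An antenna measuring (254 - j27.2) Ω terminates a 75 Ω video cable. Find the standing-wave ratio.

VSWR ≈ 3.43

Γ = (Z_L − Z_0)/(Z_L + Z_0) = (179 − j27.2)/(329 − j27.2)
|Γ| = 181/330 = 0.548
VSWR = (1 + |Γ|)/(1 − |Γ|) = 1.55/0.452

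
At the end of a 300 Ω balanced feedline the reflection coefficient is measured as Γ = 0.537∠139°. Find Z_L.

Z_L ≈ 102 + j101 Ω

Z_L = Z_0·(1 + Γ)/(1 − Γ) = 300·(0.595 + j0.352)/(1.41 − j0.352)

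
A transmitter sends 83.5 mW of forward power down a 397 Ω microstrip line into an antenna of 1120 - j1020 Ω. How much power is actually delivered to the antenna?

P_delivered ≈ 44.4 mW

|Γ| = |(723 − j1020)/(1517 − j1020)| = 0.684
|Γ|² = 0.468
P_refl = |Γ|²·P_inc = 39.1 mW, P_del = (1 − |Γ|²)·P_inc = 44.4 mW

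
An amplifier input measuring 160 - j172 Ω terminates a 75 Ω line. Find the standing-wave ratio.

Γ = (Z_L − Z_0)/(Z_L + Z_0) = (85 − j172)/(235 − j172)
|Γ| = 192/291 = 0.659
VSWR = (1 + |Γ|)/(1 − |Γ|) = 1.66/0.341

VSWR ≈ 4.86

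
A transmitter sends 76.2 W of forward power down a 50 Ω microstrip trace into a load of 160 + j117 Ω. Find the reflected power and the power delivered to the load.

|Γ| = |(110 + j117)/(210 + j117)| = 0.668
|Γ|² = 0.446
P_refl = |Γ|²·P_inc = 34 W, P_del = (1 − |Γ|²)·P_inc = 42.2 W

P_reflected ≈ 34 W; P_delivered ≈ 42.2 W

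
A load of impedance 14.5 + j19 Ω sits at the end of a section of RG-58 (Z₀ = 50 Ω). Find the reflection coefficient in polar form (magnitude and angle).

Γ = (Z_L − Z_0)/(Z_L + Z_0) = (-35.5 + j19)/(64.5 + j19)
|Γ| = 40.3/67.2 = 0.599

Γ ≈ 0.599 ∠ 135°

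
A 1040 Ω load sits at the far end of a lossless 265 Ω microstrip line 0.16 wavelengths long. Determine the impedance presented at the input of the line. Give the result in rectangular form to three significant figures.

Z_in ≈ 92.3 − j153 Ω

βl = 2π × 0.16 = 57.6°
tan(βl) = tan(57.6°) = 1.58
Z_in = Z_0·(Z_L + jZ_0·tanβl)/(Z_0 + jZ_L·tanβl)
     = 265·(1040 + j418)/(265 + j1640)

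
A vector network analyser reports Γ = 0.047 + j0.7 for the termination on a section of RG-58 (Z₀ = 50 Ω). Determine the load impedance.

Z_L ≈ 18.2 + j50.1 Ω

Z_L = Z_0·(1 + Γ)/(1 − Γ) = 50·(1.05 + j0.7)/(0.953 − j0.7)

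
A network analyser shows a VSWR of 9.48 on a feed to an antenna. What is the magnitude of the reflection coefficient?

|Γ| ≈ 0.809

|Γ| = (S − 1)/(S + 1) = (9.48 − 1)/(9.48 + 1) = 8.48/10.5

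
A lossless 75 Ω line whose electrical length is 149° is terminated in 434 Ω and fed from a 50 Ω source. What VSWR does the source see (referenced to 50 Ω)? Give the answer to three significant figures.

tan(βl) = -0.601
Z_in = Z_0·(Z_L + jZ_0·tanβl)/(Z_0 + jZ_L·tanβl) = 45.1 + j112 Ω
Γ_s = (Z_in − Z_s)/(Z_in + Z_s) = (-4.87 + j112)/(95.1 + j112), |Γ_s| = 0.762
VSWR = (1 + |Γ_s|)/(1 − |Γ_s|)

VSWR ≈ 7.42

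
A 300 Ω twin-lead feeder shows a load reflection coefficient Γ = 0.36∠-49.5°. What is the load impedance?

Z_L ≈ 394 − j248 Ω

Z_L = Z_0·(1 + Γ)/(1 − Γ) = 300·(1.23 − j0.274)/(0.766 + j0.274)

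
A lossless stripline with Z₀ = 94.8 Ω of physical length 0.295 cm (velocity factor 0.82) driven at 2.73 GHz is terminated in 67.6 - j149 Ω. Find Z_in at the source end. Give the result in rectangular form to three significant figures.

λ = v/f = 0.82·c / 2.73 GHz = 0.0901 m
βl = 2π·l/λ = 2π × 0.0327 = 11.8°
tan(βl) = tan(11.8°) = 0.209
Z_in = Z_0·(Z_L + jZ_0·tanβl)/(Z_0 + jZ_L·tanβl)
     = 94.8·(67.6 − j129)/(126 + j14.1)

Z_in ≈ 39.5 − j102 Ω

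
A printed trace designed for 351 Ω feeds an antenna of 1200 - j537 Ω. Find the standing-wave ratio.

VSWR ≈ 4.16

Γ = (Z_L − Z_0)/(Z_L + Z_0) = (849 − j537)/(1551 − j537)
|Γ| = 1000/1640 = 0.612
VSWR = (1 + |Γ|)/(1 − |Γ|) = 1.61/0.388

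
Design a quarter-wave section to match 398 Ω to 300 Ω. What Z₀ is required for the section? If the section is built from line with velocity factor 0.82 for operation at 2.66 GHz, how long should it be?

Z_qwt ≈ 346 Ω; length ≈ 2.31 cm

Z_qwt = √(Z_0·R_L) = √(300 × 398) = √119400
λ = 0.82·c/f = 0.0925 m, so l = λ/4 = 0.0231 m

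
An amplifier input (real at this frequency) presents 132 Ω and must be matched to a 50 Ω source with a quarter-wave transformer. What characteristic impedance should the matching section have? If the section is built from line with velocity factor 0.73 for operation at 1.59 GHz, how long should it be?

Z_qwt = √(Z_0·R_L) = √(50 × 132) = √6600
λ = 0.73·c/f = 0.138 m, so l = λ/4 = 0.0344 m

Z_qwt ≈ 81.2 Ω; length ≈ 3.44 cm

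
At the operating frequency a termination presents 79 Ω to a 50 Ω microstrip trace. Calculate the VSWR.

VSWR ≈ 1.58

Γ = (79 − 50)/(79 + 50) = 0.225
VSWR = (1 + 0.225)/(1 − 0.225)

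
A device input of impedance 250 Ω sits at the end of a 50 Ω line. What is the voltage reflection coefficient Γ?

Γ = (Z_L − Z_0)/(Z_L + Z_0) = (250 − 50)/(250 + 50) = 200/300

Γ = 0.667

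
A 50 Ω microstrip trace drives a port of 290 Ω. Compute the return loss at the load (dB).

Γ = (290 − 50)/(290 + 50) = 0.706
RL = −20·log₁₀|Γ| = −20·log₁₀(0.706)

RL ≈ 3.03 dB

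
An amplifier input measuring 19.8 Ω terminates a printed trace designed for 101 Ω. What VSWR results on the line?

VSWR ≈ 5.1

Γ = (19.8 − 101)/(19.8 + 101) = -0.672
VSWR = (1 + 0.672)/(1 − 0.672)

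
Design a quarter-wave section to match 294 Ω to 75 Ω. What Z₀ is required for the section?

Z_qwt ≈ 148 Ω

Z_qwt = √(Z_0·R_L) = √(75 × 294) = √22050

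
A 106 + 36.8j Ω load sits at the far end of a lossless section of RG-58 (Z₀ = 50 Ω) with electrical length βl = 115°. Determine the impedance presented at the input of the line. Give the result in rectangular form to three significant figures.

Z_in ≈ 21.7 + j11 Ω

tan(βl) = tan(115°) = -2.14
Z_in = Z_0·(Z_L + jZ_0·tanβl)/(Z_0 + jZ_L·tanβl)
     = 50·(106 − j70.4)/(129 − j227)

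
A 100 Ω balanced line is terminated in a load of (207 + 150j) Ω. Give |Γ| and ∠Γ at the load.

Γ = (Z_L − Z_0)/(Z_L + Z_0) = (107 + j150)/(307 + j150)
|Γ| = 184/342 = 0.539

Γ ≈ 0.539 ∠ 28.5°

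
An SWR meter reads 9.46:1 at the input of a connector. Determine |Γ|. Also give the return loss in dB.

|Γ| ≈ 0.809; return loss ≈ 1.84 dB

|Γ| = (S − 1)/(S + 1) = (9.46 − 1)/(9.46 + 1) = 8.46/10.5
RL = −20·log₁₀|Γ| = −20·log₁₀(0.809)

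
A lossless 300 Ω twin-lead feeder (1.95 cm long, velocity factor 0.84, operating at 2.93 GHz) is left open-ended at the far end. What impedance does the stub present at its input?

λ = v/f = 0.84·c / 2.93 GHz = 0.086 m
βl = 2π·l/λ = 2π × 0.227 = 81.6°
tan(βl) = 6.79
For an open-ended stub, Z_in = −jZ_0·cot(βl) = −jZ_0/tan(βl)

Z_in ≈ −j44.2 Ω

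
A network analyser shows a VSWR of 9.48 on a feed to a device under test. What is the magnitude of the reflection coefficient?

|Γ| = (S − 1)/(S + 1) = (9.48 − 1)/(9.48 + 1) = 8.48/10.5

|Γ| ≈ 0.809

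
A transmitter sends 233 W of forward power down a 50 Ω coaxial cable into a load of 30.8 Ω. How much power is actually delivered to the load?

Γ = (30.8 − 50)/(30.8 + 50) = -0.238
|Γ|² = 0.0565
P_refl = |Γ|²·P_inc = 13.2 W, P_del = (1 − |Γ|²)·P_inc = 220 W

P_delivered ≈ 220 W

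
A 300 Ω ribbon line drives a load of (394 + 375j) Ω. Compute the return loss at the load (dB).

Γ = (94 + j375)/(694 + j375), |Γ| = 0.49
RL = −20·log₁₀|Γ| = −20·log₁₀(0.49)

RL ≈ 6.19 dB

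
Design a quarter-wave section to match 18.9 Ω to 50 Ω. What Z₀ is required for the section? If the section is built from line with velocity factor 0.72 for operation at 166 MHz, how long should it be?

Z_qwt ≈ 30.7 Ω; length ≈ 32.5 cm

Z_qwt = √(Z_0·R_L) = √(50 × 18.9) = √945
λ = 0.72·c/f = 1.3 m, so l = λ/4 = 0.325 m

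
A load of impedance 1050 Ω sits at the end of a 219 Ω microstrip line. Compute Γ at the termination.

Γ = 0.655

Γ = (Z_L − Z_0)/(Z_L + Z_0) = (1050 − 219)/(1050 + 219) = 831/1269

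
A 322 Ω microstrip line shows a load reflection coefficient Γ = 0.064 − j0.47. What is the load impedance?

Z_L = Z_0·(1 + Γ)/(1 − Γ) = 322·(1.06 − j0.47)/(0.936 + j0.47)

Z_L ≈ 227 − j276 Ω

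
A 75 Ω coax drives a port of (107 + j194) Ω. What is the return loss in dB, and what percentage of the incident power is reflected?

RL ≈ 2.63 dB; 54.6% of incident power reflected

Γ = (32 + j194)/(182 + j194), |Γ| = 0.739
RL = −20·log₁₀(0.739) = 2.63 dB
P_refl/P_inc = |Γ|² = 0.546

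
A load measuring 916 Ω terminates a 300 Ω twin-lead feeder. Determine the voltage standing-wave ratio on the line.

Γ = (916 − 300)/(916 + 300) = 0.507
VSWR = (1 + 0.507)/(1 − 0.507)

VSWR ≈ 3.05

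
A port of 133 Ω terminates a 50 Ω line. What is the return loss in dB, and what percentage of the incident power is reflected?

Γ = (133 − 50)/(133 + 50) = 0.454
RL = −20·log₁₀(0.454) = 6.87 dB
P_refl/P_inc = |Γ|² = 0.206

RL ≈ 6.87 dB; 20.6% of incident power reflected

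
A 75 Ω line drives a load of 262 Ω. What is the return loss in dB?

RL ≈ 5.12 dB

Γ = (262 − 75)/(262 + 75) = 0.555
RL = −20·log₁₀|Γ| = −20·log₁₀(0.555)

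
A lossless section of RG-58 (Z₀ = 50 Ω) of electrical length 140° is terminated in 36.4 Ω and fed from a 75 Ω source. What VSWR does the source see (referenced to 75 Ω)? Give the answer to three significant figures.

VSWR ≈ 1.75

tan(βl) = -0.839
Z_in = Z_0·(Z_L + jZ_0·tanβl)/(Z_0 + jZ_L·tanβl) = 45.2 − j14.4 Ω
Γ_s = (Z_in − Z_s)/(Z_in + Z_s) = (-29.8 − j14.4)/(120 − j14.4), |Γ_s| = 0.274
VSWR = (1 + |Γ_s|)/(1 − |Γ_s|)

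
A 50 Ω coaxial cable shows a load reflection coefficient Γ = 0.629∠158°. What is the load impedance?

Z_L = Z_0·(1 + Γ)/(1 − Γ) = 50·(0.417 + j0.236)/(1.58 − j0.236)

Z_L ≈ 11.8 + j9.2 Ω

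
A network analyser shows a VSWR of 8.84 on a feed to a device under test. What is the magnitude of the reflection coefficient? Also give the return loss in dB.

|Γ| ≈ 0.797; return loss ≈ 1.97 dB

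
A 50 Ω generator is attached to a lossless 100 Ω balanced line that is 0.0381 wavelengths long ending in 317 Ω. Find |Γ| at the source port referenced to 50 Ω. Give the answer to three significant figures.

βl = 2π × 0.0381 = 13.7°
tan(βl) = 0.244
Z_in = Z_0·(Z_L + jZ_0·tanβl)/(Z_0 + jZ_L·tanβl) = 210 − j138 Ω
Γ_s = (Z_in − Z_s)/(Z_in + Z_s) = (160 − j138)/(260 − j138), |Γ_s| = 0.718

|Γ| ≈ 0.718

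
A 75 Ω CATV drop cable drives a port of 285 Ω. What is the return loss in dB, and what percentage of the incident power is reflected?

Γ = (285 − 75)/(285 + 75) = 0.583
RL = −20·log₁₀(0.583) = 4.68 dB
P_refl/P_inc = |Γ|² = 0.34

RL ≈ 4.68 dB; 34% of incident power reflected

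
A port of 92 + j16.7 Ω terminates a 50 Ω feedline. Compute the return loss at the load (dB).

Γ = (42 + j16.7)/(142 + j16.7), |Γ| = 0.316
RL = −20·log₁₀|Γ| = −20·log₁₀(0.316)

RL ≈ 10 dB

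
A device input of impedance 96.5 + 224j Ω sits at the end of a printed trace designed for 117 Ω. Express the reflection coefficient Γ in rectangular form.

Γ ≈ 0.478 + j0.547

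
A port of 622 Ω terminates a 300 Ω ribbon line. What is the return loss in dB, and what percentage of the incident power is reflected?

Γ = (622 − 300)/(622 + 300) = 0.349
RL = −20·log₁₀(0.349) = 9.14 dB
P_refl/P_inc = |Γ|² = 0.122

RL ≈ 9.14 dB; 12.2% of incident power reflected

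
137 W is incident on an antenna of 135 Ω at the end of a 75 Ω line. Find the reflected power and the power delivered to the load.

P_reflected ≈ 11.2 W; P_delivered ≈ 126 W

Γ = (135 − 75)/(135 + 75) = 0.286
|Γ|² = 0.0816
P_refl = |Γ|²·P_inc = 11.2 W, P_del = (1 − |Γ|²)·P_inc = 126 W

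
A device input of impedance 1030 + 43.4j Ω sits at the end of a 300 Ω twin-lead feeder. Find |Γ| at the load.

|Γ| ≈ 0.55

Γ = (Z_L − Z_0)/(Z_L + Z_0) = (730 + j43.4)/(1330 + j43.4)
|Γ| = 731/1330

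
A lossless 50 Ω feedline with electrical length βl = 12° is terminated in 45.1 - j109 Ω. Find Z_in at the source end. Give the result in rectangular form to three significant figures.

tan(βl) = tan(12°) = 0.213
Z_in = Z_0·(Z_L + jZ_0·tanβl)/(Z_0 + jZ_L·tanβl)
     = 50·(45.1 − j98.4)/(73.2 + j9.59)

Z_in ≈ 21.6 − j70.1 Ω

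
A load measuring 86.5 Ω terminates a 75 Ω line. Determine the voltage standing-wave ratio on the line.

Γ = (86.5 − 75)/(86.5 + 75) = 0.0712
VSWR = (1 + 0.0712)/(1 − 0.0712)

VSWR ≈ 1.15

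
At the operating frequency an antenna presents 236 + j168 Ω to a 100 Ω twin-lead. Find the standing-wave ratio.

VSWR ≈ 3.71

Γ = (Z_L − Z_0)/(Z_L + Z_0) = (136 + j168)/(336 + j168)
|Γ| = 216/376 = 0.575
VSWR = (1 + |Γ|)/(1 − |Γ|) = 1.58/0.425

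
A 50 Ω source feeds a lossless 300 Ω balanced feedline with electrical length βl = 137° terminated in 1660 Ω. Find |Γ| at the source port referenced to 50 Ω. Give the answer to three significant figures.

tan(βl) = -0.933
Z_in = Z_0·(Z_L + jZ_0·tanβl)/(Z_0 + jZ_L·tanβl) = 112 + j300 Ω
Γ_s = (Z_in − Z_s)/(Z_in + Z_s) = (62.3 + j300)/(162 + j300), |Γ_s| = 0.898

|Γ| ≈ 0.898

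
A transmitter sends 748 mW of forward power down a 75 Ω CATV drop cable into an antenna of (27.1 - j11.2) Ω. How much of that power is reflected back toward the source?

P_reflected ≈ 172 mW

|Γ| = |(-47.9 − j11.2)/(102.1 − j11.2)| = 0.479
|Γ|² = 0.229
P_refl = |Γ|²·P_inc = 172 mW, P_del = (1 − |Γ|²)·P_inc = 576 mW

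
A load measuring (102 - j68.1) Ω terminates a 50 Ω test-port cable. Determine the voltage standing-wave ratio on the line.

VSWR ≈ 3.12

Γ = (Z_L − Z_0)/(Z_L + Z_0) = (52 − j68.1)/(152 − j68.1)
|Γ| = 85.7/167 = 0.514
VSWR = (1 + |Γ|)/(1 − |Γ|) = 1.51/0.486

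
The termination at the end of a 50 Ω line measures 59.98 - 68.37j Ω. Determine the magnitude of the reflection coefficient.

|Γ| ≈ 0.534

Γ = (Z_L − Z_0)/(Z_L + Z_0) = (9.98 − j68.37)/(110 − j68.37)
|Γ| = 69.1/129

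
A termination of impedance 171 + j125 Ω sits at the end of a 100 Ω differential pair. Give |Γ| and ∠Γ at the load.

Γ = (Z_L − Z_0)/(Z_L + Z_0) = (71 + j125)/(271 + j125)
|Γ| = 144/298 = 0.482

Γ ≈ 0.482 ∠ 35.6°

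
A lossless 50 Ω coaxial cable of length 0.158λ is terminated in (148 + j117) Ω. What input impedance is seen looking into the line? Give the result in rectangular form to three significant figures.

Z_in ≈ 18.2 − j43 Ω

βl = 2π × 0.158 = 56.9°
tan(βl) = tan(56.9°) = 1.53
Z_in = Z_0·(Z_L + jZ_0·tanβl)/(Z_0 + jZ_L·tanβl)
     = 50·(148 + j194)/(-129 + j227)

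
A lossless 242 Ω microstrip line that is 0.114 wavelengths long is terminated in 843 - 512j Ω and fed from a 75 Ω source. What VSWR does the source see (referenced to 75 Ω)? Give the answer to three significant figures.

VSWR ≈ 7.96

βl = 2π × 0.114 = 41°
tan(βl) = 0.871
Z_in = Z_0·(Z_L + jZ_0·tanβl)/(Z_0 + jZ_L·tanβl) = 85.8 − j198 Ω
Γ_s = (Z_in − Z_s)/(Z_in + Z_s) = (10.8 − j198)/(161 − j198), |Γ_s| = 0.777
VSWR = (1 + |Γ_s|)/(1 − |Γ_s|)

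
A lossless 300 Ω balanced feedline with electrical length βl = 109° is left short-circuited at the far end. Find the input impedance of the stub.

tan(βl) = -2.9
For a short-circuited stub, Z_in = jZ_0·tan(βl)

Z_in ≈ −j871 Ω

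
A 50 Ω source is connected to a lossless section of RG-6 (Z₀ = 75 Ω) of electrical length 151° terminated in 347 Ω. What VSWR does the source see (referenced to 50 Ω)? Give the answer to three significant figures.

tan(βl) = -0.554
Z_in = Z_0·(Z_L + jZ_0·tanβl)/(Z_0 + jZ_L·tanβl) = 59.9 + j112 Ω
Γ_s = (Z_in − Z_s)/(Z_in + Z_s) = (9.87 + j112)/(110 + j112), |Γ_s| = 0.717
VSWR = (1 + |Γ_s|)/(1 − |Γ_s|)

VSWR ≈ 6.06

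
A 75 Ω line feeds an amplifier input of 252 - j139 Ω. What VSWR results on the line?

Γ = (Z_L − Z_0)/(Z_L + Z_0) = (177 − j139)/(327 − j139)
|Γ| = 225/355 = 0.633
VSWR = (1 + |Γ|)/(1 − |Γ|) = 1.63/0.367

VSWR ≈ 4.46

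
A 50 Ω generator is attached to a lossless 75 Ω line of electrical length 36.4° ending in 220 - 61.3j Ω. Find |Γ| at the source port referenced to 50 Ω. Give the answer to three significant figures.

|Γ| ≈ 0.569

tan(βl) = 0.737
Z_in = Z_0·(Z_L + jZ_0·tanβl)/(Z_0 + jZ_L·tanβl) = 46.9 − j67 Ω
Γ_s = (Z_in − Z_s)/(Z_in + Z_s) = (-3.13 − j67)/(96.9 − j67), |Γ_s| = 0.569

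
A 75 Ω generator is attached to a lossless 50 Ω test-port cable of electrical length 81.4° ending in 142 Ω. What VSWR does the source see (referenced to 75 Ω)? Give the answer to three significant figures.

VSWR ≈ 4.21

tan(βl) = 6.61
Z_in = Z_0·(Z_L + jZ_0·tanβl)/(Z_0 + jZ_L·tanβl) = 18 − j6.61 Ω
Γ_s = (Z_in − Z_s)/(Z_in + Z_s) = (-57 − j6.61)/(93 − j6.61), |Γ_s| = 0.616
VSWR = (1 + |Γ_s|)/(1 − |Γ_s|)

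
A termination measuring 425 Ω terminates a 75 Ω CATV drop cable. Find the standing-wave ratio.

VSWR ≈ 5.67

For a purely resistive load, VSWR = R_L/Z_0 or Z_0/R_L (whichever > 1) = 425/75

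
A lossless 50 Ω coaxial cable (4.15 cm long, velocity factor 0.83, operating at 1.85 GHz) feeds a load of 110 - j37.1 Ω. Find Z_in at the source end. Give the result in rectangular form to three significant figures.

λ = v/f = 0.83·c / 1.85 GHz = 0.135 m
βl = 2π·l/λ = 2π × 0.308 = 111°
tan(βl) = tan(111°) = -2.61
Z_in = Z_0·(Z_L + jZ_0·tanβl)/(Z_0 + jZ_L·tanβl)
     = 50·(110 − j167)/(-46.6 − j287)

Z_in ≈ 25.4 + j23.3 Ω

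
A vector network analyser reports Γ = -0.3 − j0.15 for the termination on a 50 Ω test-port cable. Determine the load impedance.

Z_L = Z_0·(1 + Γ)/(1 − Γ) = 50·(0.7 − j0.15)/(1.3 + j0.15)

Z_L ≈ 25.9 − j8.76 Ω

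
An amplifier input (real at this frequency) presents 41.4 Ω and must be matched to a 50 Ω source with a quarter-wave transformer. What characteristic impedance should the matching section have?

Z_qwt ≈ 45.5 Ω

Z_qwt = √(Z_0·R_L) = √(50 × 41.4) = √2070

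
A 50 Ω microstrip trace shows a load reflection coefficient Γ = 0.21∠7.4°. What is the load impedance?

Z_L = Z_0·(1 + Γ)/(1 − Γ) = 50·(1.21 + j0.027)/(0.792 − j0.027)

Z_L ≈ 76.2 + j4.31 Ω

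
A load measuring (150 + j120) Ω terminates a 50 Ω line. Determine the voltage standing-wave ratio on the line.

VSWR ≈ 5.06

Γ = (Z_L − Z_0)/(Z_L + Z_0) = (100 + j120)/(200 + j120)
|Γ| = 156/233 = 0.67
VSWR = (1 + |Γ|)/(1 − |Γ|) = 1.67/0.33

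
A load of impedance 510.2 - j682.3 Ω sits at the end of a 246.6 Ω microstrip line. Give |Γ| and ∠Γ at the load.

Γ = (Z_L − Z_0)/(Z_L + Z_0) = (263.6 − j682.3)/(756.8 − j682.3)
|Γ| = 731/1020 = 0.718

Γ ≈ 0.718 ∠ -26.8°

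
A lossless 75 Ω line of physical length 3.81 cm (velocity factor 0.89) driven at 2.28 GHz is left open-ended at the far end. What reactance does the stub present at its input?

λ = v/f = 0.89·c / 2.28 GHz = 0.117 m
βl = 2π·l/λ = 2π × 0.325 = 117°
tan(βl) = -1.95
For an open-ended stub, Z_in = −jZ_0·cot(βl) = −jZ_0/tan(βl)

X_in ≈ 38.4 Ω (inductive)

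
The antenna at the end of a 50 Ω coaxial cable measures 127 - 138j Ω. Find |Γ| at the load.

|Γ| ≈ 0.704

Γ = (Z_L − Z_0)/(Z_L + Z_0) = (77 − j138)/(177 − j138)
|Γ| = 158/224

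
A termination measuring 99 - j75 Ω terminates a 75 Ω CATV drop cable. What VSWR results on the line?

Γ = (Z_L − Z_0)/(Z_L + Z_0) = (24 − j75)/(174 − j75)
|Γ| = 78.7/189 = 0.416
VSWR = (1 + |Γ|)/(1 − |Γ|) = 1.42/0.584

VSWR ≈ 2.42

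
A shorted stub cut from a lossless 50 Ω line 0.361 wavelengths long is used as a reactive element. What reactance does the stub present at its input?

X_in ≈ -59.7 Ω (capacitive)

βl = 2π × 0.361 = 130°
tan(βl) = -1.19
For a shorted stub, Z_in = jZ_0·tan(βl)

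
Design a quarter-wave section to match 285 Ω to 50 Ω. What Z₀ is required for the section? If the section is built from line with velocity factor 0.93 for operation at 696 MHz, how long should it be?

Z_qwt = √(Z_0·R_L) = √(50 × 285) = √14250
λ = 0.93·c/f = 0.401 m, so l = λ/4 = 0.1 m

Z_qwt ≈ 119 Ω; length ≈ 10 cm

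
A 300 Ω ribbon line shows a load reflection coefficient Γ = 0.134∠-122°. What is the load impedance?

Z_L = Z_0·(1 + Γ)/(1 − Γ) = 300·(0.929 − j0.114)/(1.07 + j0.114)

Z_L ≈ 254 − j58.8 Ω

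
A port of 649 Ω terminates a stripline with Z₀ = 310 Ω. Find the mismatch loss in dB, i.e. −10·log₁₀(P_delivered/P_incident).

Γ = (649 − 310)/(649 + 310) = 0.353
|Γ|² = 0.125, so P_del/P_inc = 1 − |Γ|² = 0.875
ML = −10·log₁₀(1 − |Γ|²)

mismatch loss ≈ 0.58 dB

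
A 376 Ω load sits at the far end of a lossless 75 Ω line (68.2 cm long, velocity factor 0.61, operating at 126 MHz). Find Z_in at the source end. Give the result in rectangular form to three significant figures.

Z_in ≈ 201 + j180 Ω

λ = v/f = 0.61·c / 126 MHz = 1.45 m
βl = 2π·l/λ = 2π × 0.47 = 169°
tan(βl) = tan(169°) = -0.194
Z_in = Z_0·(Z_L + jZ_0·tanβl)/(Z_0 + jZ_L·tanβl)
     = 75·(376 − j14.5)/(75 − j72.8)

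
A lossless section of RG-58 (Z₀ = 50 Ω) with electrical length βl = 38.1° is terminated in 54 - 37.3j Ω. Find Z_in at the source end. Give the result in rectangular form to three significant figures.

Z_in ≈ 27 − j13.2 Ω

tan(βl) = tan(38.1°) = 0.784
Z_in = Z_0·(Z_L + jZ_0·tanβl)/(Z_0 + jZ_L·tanβl)
     = 50·(54 + j1.91)/(79.2 + j42.3)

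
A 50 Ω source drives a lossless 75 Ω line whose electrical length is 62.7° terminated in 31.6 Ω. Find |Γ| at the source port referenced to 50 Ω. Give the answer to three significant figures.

|Γ| ≈ 0.522

tan(βl) = 1.94
Z_in = Z_0·(Z_L + jZ_0·tanβl)/(Z_0 + jZ_L·tanβl) = 90.1 + j71.7 Ω
Γ_s = (Z_in − Z_s)/(Z_in + Z_s) = (40.1 + j71.7)/(140 + j71.7), |Γ_s| = 0.522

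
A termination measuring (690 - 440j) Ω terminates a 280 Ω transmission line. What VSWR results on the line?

Γ = (Z_L − Z_0)/(Z_L + Z_0) = (410 − j440)/(970 − j440)
|Γ| = 601/1070 = 0.565
VSWR = (1 + |Γ|)/(1 − |Γ|) = 1.56/0.435

VSWR ≈ 3.59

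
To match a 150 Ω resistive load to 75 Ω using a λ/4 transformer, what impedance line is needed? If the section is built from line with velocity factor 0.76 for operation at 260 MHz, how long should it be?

Z_qwt = √(Z_0·R_L) = √(75 × 150) = √11250
λ = 0.76·c/f = 0.877 m, so l = λ/4 = 0.219 m

Z_qwt ≈ 106 Ω; length ≈ 21.9 cm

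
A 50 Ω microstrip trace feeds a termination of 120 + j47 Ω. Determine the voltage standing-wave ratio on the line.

Γ = (Z_L − Z_0)/(Z_L + Z_0) = (70 + j47)/(170 + j47)
|Γ| = 84.3/176 = 0.478
VSWR = (1 + |Γ|)/(1 − |Γ|) = 1.48/0.522

VSWR ≈ 2.83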